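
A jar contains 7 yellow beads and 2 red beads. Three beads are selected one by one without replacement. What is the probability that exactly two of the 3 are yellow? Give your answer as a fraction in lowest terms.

One ordering (yellow drawn first) has probability 7/9 × 6/8 × 2/7 = 84/504 = 1/6.
There are C(3,2) = 3 such orderings, each equally likely, so P = 3 × 1/6 = 1/2.

1/2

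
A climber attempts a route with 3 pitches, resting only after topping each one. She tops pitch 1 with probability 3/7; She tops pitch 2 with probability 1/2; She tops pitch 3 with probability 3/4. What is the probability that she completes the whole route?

9/56

The events are sequential, so multiply the conditional probabilities:
P = 3/7 × 1/2 × 3/4 = 9/56.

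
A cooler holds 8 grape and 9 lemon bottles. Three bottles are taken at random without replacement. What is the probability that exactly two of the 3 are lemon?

36/85

One ordering (lemon drawn first) has probability 9/17 × 8/16 × 8/15 = 576/4080 = 12/85.
There are C(3,2) = 3 such orderings, each equally likely, so P = 3 × 12/85 = 36/85.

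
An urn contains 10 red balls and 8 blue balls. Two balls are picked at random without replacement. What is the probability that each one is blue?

28/153

P = 8/18 × 7/17 = 56/306 = 28/153.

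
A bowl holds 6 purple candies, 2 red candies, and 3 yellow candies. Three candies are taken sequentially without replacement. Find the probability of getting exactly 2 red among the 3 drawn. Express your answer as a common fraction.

One ordering (red drawn first) has probability 2/11 × 1/10 × 9/9 = 18/990 = 1/55.
There are C(3,2) = 3 such orderings, each equally likely, so P = 3 × 1/55 = 3/55.

3/55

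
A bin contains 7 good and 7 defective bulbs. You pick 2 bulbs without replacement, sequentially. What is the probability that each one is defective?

P = 7/14 × 6/13 = 42/182 = 3/13.

3/13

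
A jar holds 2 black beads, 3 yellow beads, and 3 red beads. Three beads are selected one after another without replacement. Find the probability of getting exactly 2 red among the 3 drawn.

One ordering (red drawn first) has probability 3/8 × 2/7 × 5/6 = 30/336 = 5/56.
There are C(3,2) = 3 such orderings, each equally likely, so P = 3 × 5/56 = 15/56.

15/56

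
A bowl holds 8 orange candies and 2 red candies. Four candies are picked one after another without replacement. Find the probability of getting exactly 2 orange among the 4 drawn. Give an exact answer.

One ordering (orange drawn first) has probability 8/10 × 7/9 × 2/8 × 1/7 = 112/5040 = 1/45.
There are C(4,2) = 6 such orderings, each equally likely, so P = 6 × 1/45 = 2/15.

2/15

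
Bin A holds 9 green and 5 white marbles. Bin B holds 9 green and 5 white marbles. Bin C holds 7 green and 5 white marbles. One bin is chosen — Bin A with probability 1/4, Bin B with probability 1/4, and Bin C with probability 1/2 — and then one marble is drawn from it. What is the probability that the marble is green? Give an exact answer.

103/168

From Bin A: P(green) = 9/14.
From Bin B: P(green) = 9/14.
From Bin C: P(green) = 7/12.
Total probability = (1/4)(9/14) + (1/4)(9/14) + (1/2)(7/12) = 103/168.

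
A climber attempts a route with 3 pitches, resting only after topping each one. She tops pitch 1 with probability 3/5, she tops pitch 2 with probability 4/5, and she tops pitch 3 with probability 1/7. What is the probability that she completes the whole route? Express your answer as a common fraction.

12/175

Each stage is reached only if all earlier stages succeed, so
P = 3/5 × 4/5 × 1/7 = 12/175.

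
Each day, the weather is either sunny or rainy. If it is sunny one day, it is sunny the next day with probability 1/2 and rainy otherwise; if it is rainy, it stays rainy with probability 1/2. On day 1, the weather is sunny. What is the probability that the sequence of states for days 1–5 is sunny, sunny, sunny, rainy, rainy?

1/16

Day 1 is given. For each transition, use the conditional probability from the current state:
P(sunny | sunny) = 1/2; P(sunny | sunny) = 1/2; P(rainy | sunny) = 1/2; P(rainy | rainy) = 1/2.
P = 1/2 × 1/2 × 1/2 × 1/2 = 1/16.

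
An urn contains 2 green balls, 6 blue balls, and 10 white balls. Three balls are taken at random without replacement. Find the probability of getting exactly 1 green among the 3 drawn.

One ordering (green drawn first) has probability 2/18 × 16/17 × 15/16 = 480/4896 = 5/51.
There are C(3,1) = 3 such orderings, each equally likely, so P = 3 × 5/51 = 5/17.

5/17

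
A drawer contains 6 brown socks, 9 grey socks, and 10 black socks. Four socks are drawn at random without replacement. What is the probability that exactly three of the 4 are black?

One ordering (black drawn first) has probability 10/25 × 9/24 × 8/23 × 15/22 = 10800/303600 = 9/253.
There are C(4,3) = 4 such orderings, each equally likely, so P = 4 × 9/253 = 36/253.

36/253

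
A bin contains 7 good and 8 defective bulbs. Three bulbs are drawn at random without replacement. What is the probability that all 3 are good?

P(every draw is good) = 7/15 × 6/14 × 5/13 = 210/2730 = 1/13.

1/13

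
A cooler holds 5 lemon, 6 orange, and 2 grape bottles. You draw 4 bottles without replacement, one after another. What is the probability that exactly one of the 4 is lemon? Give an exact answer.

56/143

One ordering (lemon drawn first) has probability 5/13 × 8/12 × 7/11 × 6/10 = 1680/17160 = 14/143.
There are C(4,1) = 4 such orderings, each equally likely, so P = 4 × 14/143 = 56/143.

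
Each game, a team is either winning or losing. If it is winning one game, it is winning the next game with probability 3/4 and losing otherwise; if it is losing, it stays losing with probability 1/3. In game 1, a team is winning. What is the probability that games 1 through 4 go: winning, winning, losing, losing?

1/16

Game 1 is given. For each transition, use the conditional probability from the current state:
P(winning | winning) = 3/4; P(losing | winning) = 1/4; P(losing | losing) = 1/3.
P = 3/4 × 1/4 × 1/3 = 3/48 = 1/16.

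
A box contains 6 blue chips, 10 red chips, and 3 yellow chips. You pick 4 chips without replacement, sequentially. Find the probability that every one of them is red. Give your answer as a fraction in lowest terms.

P(every draw is red) = 10/19 × 9/18 × 8/17 × 7/16 = 5040/93024 = 35/646.

35/646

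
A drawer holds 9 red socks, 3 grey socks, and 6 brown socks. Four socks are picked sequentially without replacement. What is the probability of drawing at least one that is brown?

57/68

P(no brown) = 12/18 × 11/17 × 10/16 × 9/15 = 11880/73440 = 11/68.
P(at least one) = 1 − 11/68 = 57/68.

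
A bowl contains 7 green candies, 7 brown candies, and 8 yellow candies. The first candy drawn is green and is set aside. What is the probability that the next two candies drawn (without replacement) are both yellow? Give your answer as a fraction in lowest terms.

2/15

With the first candy removed, 8 yellow remain out of 21.
P = 8/21 × 7/20 = 56/420 = 2/15.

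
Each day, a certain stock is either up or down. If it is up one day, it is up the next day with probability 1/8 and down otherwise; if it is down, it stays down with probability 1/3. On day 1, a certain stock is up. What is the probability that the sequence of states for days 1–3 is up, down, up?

Day 1 is given. For each transition, use the conditional probability from the current state:
P(down | up) = 7/8; P(up | down) = 2/3.
P = 7/8 × 2/3 = 14/24 = 7/12.

7/12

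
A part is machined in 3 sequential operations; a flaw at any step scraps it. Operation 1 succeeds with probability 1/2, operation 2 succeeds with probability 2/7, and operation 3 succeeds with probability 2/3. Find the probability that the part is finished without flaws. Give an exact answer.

2/21

Each stage is reached only if all earlier stages succeed, so
P = 1/2 × 2/7 × 2/3 = 4/42 = 2/21.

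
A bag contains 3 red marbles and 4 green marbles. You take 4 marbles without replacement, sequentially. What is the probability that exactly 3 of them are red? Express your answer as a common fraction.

4/35

One ordering (red drawn first) has probability 3/7 × 2/6 × 1/5 × 4/4 = 24/840 = 1/35.
There are C(4,3) = 4 such orderings, each equally likely, so P = 4 × 1/35 = 4/35.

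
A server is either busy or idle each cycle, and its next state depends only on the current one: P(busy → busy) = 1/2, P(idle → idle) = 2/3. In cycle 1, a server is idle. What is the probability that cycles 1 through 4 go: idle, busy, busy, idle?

1/12

Cycle 1 is given. For each transition, use the conditional probability from the current state:
P(busy | idle) = 1/3; P(busy | busy) = 1/2; P(idle | busy) = 1/2.
P = 1/3 × 1/2 × 1/2 = 1/12.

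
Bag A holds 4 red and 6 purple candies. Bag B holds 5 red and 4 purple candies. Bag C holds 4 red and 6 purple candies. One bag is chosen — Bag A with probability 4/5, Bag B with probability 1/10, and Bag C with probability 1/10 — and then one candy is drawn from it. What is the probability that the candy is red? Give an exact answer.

187/450

From Bag A: P(red) = 4/10.
From Bag B: P(red) = 5/9.
From Bag C: P(red) = 4/10.
Total probability = (4/5)(4/10) + (1/10)(5/9) + (1/10)(4/10) = 187/450.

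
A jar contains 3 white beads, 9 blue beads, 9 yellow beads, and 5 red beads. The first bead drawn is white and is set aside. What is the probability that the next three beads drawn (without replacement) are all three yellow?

With the first bead removed, 9 yellow remain out of 25.
P = 9/25 × 8/24 × 7/23 = 504/13800 = 21/575.

21/575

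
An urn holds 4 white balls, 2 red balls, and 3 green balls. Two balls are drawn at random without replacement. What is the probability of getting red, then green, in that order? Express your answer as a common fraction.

1/12

Multiply the probability of each draw given the previous ones:
P = 2/9 × 3/8 = 6/72 = 1/12.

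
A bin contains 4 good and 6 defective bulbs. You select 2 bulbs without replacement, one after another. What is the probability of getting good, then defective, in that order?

4/15

Chain rule:
P = 4/10 × 6/9 = 24/90 = 4/15.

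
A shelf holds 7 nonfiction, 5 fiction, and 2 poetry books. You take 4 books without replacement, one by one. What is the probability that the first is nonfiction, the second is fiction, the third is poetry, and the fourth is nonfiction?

5/286

Chain rule:
P = 7/14 × 5/13 × 2/12 × 6/11 = 420/24024 = 5/286.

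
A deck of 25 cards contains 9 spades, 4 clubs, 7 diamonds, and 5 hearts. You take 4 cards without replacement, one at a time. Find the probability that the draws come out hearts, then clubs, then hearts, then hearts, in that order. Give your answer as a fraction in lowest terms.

1/1265

Chain rule:
P = 5/25 × 4/24 × 4/23 × 3/22 = 240/303600 = 1/1265.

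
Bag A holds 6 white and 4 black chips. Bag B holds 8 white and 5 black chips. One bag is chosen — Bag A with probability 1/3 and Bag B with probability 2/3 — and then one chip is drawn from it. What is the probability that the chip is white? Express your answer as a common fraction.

From Bag A: P(white) = 6/10.
From Bag B: P(white) = 8/13.
Total probability = (1/3)(6/10) + (2/3)(8/13) = 119/195.

119/195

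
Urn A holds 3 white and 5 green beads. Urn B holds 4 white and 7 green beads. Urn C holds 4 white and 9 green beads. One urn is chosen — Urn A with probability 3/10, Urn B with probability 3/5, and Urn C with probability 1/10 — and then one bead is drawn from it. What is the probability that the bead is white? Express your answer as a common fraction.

From Urn A: P(white) = 3/8.
From Urn B: P(white) = 4/11.
From Urn C: P(white) = 4/13.
Total probability = (3/10)(3/8) + (3/5)(4/11) + (1/10)(4/13) = 827/2288.

827/2288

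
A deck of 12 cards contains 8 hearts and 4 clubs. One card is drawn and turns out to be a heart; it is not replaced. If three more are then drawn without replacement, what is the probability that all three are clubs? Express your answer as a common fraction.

4/165

After the first draw, 4 of the remaining 11 cards are clubs.
P = 4/11 × 3/10 × 2/9 = 24/990 = 4/165.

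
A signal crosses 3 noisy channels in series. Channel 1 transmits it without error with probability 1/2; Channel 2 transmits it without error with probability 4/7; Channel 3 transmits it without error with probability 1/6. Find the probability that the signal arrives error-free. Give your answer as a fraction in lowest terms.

Multiplying along the chain,
P = 1/2 × 4/7 × 1/6 = 4/84 = 1/21.

1/21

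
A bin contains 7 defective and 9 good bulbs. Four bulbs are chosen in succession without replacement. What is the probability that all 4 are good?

9/130

P(every draw is good) = 9/16 × 8/15 × 7/14 × 6/13 = 3024/43680 = 9/130.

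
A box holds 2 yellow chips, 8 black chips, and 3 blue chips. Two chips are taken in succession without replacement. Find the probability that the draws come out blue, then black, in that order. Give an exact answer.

Chain rule:
P = 3/13 × 8/12 = 24/156 = 2/13.

2/13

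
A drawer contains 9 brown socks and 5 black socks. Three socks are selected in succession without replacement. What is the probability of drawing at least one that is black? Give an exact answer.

10/13

P(no black) = 9/14 × 8/13 × 7/12 = 504/2184 = 3/13.
P(at least one) = 1 − 3/13 = 10/13.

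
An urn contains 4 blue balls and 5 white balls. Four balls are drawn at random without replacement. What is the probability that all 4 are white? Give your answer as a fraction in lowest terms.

5/126

P(all white) = 5/9 × 4/8 × 3/7 × 2/6 = 120/3024 = 5/126.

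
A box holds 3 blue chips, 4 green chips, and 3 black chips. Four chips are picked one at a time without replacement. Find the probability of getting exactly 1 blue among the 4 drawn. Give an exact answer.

1/2

One ordering (blue drawn first) has probability 3/10 × 7/9 × 6/8 × 5/7 = 630/5040 = 1/8.
There are C(4,1) = 4 such orderings, each equally likely, so P = 4 × 1/8 = 1/2.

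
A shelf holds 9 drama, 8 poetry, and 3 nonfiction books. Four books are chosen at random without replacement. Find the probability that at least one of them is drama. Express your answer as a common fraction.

P(no drama) = 11/20 × 10/19 × 9/18 × 8/17 = 7920/116280 = 22/323.
P(at least one) = 1 − 22/323 = 301/323.

301/323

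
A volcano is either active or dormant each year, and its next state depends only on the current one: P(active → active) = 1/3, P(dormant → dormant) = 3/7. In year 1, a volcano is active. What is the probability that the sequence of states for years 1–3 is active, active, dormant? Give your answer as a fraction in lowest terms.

2/9

Year 1 is given. For each transition, use the conditional probability from the current state:
P(active | active) = 1/3; P(dormant | active) = 2/3.
P = 1/3 × 2/3 = 2/9.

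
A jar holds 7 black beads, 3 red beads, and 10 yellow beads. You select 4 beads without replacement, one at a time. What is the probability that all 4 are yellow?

14/323

P = 10/20 × 9/19 × 8/18 × 7/17 = 5040/116280 = 14/323.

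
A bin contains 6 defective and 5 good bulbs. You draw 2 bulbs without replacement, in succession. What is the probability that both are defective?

P = 6/11 × 5/10 = 30/110 = 3/11.

3/11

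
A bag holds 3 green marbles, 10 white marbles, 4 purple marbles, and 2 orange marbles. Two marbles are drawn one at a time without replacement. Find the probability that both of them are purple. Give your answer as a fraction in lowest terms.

2/57

P = 4/19 × 3/18 = 12/342 = 2/57.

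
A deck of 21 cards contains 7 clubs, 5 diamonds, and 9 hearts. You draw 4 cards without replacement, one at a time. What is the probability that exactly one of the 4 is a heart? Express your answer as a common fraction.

44/133

One ordering (a heart drawn first) has probability 9/21 × 12/20 × 11/19 × 10/18 = 11880/143640 = 11/133.
There are C(4,1) = 4 such orderings, each equally likely, so P = 4 × 11/133 = 44/133.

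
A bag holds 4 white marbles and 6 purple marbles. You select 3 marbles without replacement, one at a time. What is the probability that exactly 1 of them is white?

1/2

One ordering (white drawn first) has probability 4/10 × 6/9 × 5/8 = 120/720 = 1/6.
There are C(3,1) = 3 such orderings, each equally likely, so P = 3 × 1/6 = 1/2.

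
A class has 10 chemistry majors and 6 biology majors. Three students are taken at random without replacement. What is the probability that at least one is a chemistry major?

27/28

P(no chemistry majors) = 6/16 × 5/15 × 4/14 = 120/3360 = 1/28.
P(at least one) = 1 − 1/28 = 27/28.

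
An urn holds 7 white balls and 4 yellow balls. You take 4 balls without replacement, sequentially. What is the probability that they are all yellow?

1/330

P = 4/11 × 3/10 × 2/9 × 1/8 = 24/7920 = 1/330.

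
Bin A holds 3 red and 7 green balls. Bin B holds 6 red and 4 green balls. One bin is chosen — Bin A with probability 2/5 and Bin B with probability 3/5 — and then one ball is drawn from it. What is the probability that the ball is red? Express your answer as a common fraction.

From Bin A: P(red) = 3/10.
From Bin B: P(red) = 6/10.
Total probability = (2/5)(3/10) + (3/5)(6/10) = 12/25.

12/25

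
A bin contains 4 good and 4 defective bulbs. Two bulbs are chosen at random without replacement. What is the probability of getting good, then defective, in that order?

Each draw changes the counts, so multiply the conditional probabilities along the sequence:
P = 4/8 × 4/7 = 16/56 = 2/7.

2/7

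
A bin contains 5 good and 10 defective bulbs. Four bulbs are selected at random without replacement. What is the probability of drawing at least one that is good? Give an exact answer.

P(no good) = 10/15 × 9/14 × 8/13 × 7/12 = 5040/32760 = 2/13.
P(at least one) = 1 − 2/13 = 11/13.

11/13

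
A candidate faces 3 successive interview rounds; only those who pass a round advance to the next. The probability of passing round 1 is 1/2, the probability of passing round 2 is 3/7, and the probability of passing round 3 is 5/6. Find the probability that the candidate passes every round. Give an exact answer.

5/28

Each stage is reached only if all earlier stages succeed, so
P = 1/2 × 3/7 × 5/6 = 15/84 = 5/28.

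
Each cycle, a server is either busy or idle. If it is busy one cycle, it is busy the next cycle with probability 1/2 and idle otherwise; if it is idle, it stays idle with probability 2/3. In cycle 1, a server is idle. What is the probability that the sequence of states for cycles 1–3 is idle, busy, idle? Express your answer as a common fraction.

1/6

Cycle 1 is given. For each transition, use the conditional probability from the current state:
P(busy | idle) = 1/3; P(idle | busy) = 1/2.
P = 1/3 × 1/2 = 1/6.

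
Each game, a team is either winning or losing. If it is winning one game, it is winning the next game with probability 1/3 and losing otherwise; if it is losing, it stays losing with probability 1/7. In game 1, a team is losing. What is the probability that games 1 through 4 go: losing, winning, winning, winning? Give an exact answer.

Game 1 is given. For each transition, use the conditional probability from the current state:
P(winning | losing) = 6/7; P(winning | winning) = 1/3; P(winning | winning) = 1/3.
P = 6/7 × 1/3 × 1/3 = 6/63 = 2/21.

2/21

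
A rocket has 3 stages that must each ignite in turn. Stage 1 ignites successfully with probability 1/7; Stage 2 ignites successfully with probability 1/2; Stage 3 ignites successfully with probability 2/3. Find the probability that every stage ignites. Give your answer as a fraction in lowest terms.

1/21

The events are sequential, so multiply the conditional probabilities:
P = 1/7 × 1/2 × 2/3 = 2/42 = 1/21.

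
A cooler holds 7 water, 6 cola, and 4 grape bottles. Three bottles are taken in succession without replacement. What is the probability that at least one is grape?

P(no grape) = 13/17 × 12/16 × 11/15 = 1716/4080 = 143/340.
P(at least one) = 1 − 143/340 = 197/340.

197/340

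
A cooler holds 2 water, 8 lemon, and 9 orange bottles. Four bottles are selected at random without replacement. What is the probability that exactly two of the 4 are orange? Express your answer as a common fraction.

135/323

One ordering (orange drawn first) has probability 9/19 × 8/18 × 10/17 × 9/16 = 6480/93024 = 45/646.
There are C(4,2) = 6 such orderings, each equally likely, so P = 6 × 45/646 = 135/323.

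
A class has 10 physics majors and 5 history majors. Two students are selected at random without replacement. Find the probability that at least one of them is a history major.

P(no history majors) = 10/15 × 9/14 = 90/210 = 3/7.
P(at least one) = 1 − 3/7 = 4/7.

4/7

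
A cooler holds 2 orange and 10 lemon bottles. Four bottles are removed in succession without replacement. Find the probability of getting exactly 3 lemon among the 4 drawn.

One ordering (lemon drawn first) has probability 10/12 × 9/11 × 8/10 × 2/9 = 1440/11880 = 4/33.
There are C(4,3) = 4 such orderings, each equally likely, so P = 4 × 4/33 = 16/33.

16/33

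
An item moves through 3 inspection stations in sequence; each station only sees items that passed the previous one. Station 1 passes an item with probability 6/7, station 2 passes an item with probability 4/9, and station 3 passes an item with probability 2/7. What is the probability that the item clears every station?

Multiplying along the chain,
P = 6/7 × 4/9 × 2/7 = 48/441 = 16/147.

16/147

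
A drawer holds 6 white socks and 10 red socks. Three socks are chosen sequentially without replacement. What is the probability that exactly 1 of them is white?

One ordering (white drawn first) has probability 6/16 × 10/15 × 9/14 = 540/3360 = 9/56.
There are C(3,1) = 3 such orderings, each equally likely, so P = 3 × 9/56 = 27/56.

27/56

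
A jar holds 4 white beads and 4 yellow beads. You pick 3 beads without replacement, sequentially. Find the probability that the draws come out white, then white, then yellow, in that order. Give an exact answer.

1/7

Each draw changes the counts, so multiply the conditional probabilities along the sequence:
P = 4/8 × 3/7 × 4/6 = 48/336 = 1/7.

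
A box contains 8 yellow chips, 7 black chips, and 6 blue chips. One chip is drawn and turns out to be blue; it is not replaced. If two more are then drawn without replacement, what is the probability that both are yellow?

After the first draw, 8 of the remaining 20 chips are yellow.
P = 8/20 × 7/19 = 56/380 = 14/95.

14/95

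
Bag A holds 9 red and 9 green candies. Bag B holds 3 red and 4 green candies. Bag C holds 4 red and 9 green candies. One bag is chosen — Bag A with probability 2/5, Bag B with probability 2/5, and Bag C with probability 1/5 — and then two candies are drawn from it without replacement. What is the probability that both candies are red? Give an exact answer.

From Bag A: P(both red) = (9/18)(8/17) = 4/17.
From Bag B: P(both red) = (3/7)(2/6) = 1/7.
From Bag C: P(both red) = (4/13)(3/12) = 1/13.
Total probability = (2/5)(4/17) + (2/5)(1/7) + (1/5)(1/13) = 1289/7735.

1289/7735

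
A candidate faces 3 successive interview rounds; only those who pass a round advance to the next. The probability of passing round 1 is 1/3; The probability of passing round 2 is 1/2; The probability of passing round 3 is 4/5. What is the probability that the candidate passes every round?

The events are sequential, so multiply the conditional probabilities:
P = 1/3 × 1/2 × 4/5 = 4/30 = 2/15.

2/15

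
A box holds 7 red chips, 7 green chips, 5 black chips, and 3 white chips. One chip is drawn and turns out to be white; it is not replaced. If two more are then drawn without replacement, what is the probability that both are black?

With the first chip removed, 5 black remain out of 21.
P = 5/21 × 4/20 = 20/420 = 1/21.

1/21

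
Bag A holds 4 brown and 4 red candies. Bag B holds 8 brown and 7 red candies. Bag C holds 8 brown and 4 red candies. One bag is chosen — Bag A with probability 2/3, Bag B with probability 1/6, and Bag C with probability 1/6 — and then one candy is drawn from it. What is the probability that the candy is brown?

From Bag A: P(brown) = 4/8.
From Bag B: P(brown) = 8/15.
From Bag C: P(brown) = 8/12.
Total probability = (2/3)(4/8) + (1/6)(8/15) + (1/6)(8/12) = 8/15.

8/15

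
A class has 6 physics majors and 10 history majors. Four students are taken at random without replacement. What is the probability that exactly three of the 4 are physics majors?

10/91

One ordering (physics majors drawn first) has probability 6/16 × 5/15 × 4/14 × 10/13 = 1200/43680 = 5/182.
There are C(4,3) = 4 such orderings, each equally likely, so P = 4 × 5/182 = 10/91.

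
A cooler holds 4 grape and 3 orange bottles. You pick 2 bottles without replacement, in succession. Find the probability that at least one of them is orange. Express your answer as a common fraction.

5/7

P(no orange) = 4/7 × 3/6 = 12/42 = 2/7.
P(at least one) = 1 − 2/7 = 5/7.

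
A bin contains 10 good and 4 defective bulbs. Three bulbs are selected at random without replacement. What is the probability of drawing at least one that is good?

P(no good) = 4/14 × 3/13 × 2/12 = 24/2184 = 1/91.
P(at least one) = 1 − 1/91 = 90/91.

90/91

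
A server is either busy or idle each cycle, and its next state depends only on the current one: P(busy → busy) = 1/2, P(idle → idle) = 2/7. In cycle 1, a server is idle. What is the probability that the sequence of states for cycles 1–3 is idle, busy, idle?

5/14

Cycle 1 is given. For each transition, use the conditional probability from the current state:
P(busy | idle) = 5/7; P(idle | busy) = 1/2.
P = 5/7 × 1/2 = 5/14.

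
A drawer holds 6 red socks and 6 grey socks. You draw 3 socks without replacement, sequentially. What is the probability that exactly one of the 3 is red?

9/22

One ordering (red drawn first) has probability 6/12 × 6/11 × 5/10 = 180/1320 = 3/22.
There are C(3,1) = 3 such orderings, each equally likely, so P = 3 × 3/22 = 9/22.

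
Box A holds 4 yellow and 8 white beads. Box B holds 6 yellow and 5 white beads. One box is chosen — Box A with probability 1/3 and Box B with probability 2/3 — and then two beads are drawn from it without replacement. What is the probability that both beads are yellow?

From Box A: P(both yellow) = (4/12)(3/11) = 1/11.
From Box B: P(both yellow) = (6/11)(5/10) = 3/11.
Total probability = (1/3)(1/11) + (2/3)(3/11) = 7/33.

7/33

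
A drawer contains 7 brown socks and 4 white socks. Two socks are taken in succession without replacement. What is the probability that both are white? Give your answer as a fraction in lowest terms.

P = 4/11 × 3/10 = 12/110 = 6/55.

6/55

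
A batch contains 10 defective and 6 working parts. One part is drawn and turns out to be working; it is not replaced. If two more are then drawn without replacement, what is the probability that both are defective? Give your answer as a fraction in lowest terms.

3/7

With the first part removed, 10 defective remain out of 15.
P = 10/15 × 9/14 = 90/210 = 3/7.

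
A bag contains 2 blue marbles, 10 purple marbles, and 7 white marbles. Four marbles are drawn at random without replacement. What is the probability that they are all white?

35/3876

P(every draw is white) = 7/19 × 6/18 × 5/17 × 4/16 = 840/93024 = 35/3876.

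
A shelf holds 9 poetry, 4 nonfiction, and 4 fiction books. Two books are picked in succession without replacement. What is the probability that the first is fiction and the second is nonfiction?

1/17

Chain rule:
P = 4/17 × 4/16 = 16/272 = 1/17.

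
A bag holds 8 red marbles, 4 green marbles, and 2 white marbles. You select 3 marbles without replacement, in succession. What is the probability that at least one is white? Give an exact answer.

36/91

P(no white) = 12/14 × 11/13 × 10/12 = 1320/2184 = 55/91.
P(at least one) = 1 − 55/91 = 36/91.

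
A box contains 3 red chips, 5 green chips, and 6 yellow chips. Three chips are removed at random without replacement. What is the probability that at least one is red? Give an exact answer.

P(no red) = 11/14 × 10/13 × 9/12 = 990/2184 = 165/364.
P(at least one) = 1 − 165/364 = 199/364.

199/364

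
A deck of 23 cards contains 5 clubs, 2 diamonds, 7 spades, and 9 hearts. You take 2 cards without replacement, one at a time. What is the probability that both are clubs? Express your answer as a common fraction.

P(all clubs) = 5/23 × 4/22 = 20/506 = 10/253.

10/253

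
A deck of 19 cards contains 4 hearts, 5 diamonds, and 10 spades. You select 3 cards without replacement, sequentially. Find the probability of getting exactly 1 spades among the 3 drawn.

One ordering (a spade drawn first) has probability 10/19 × 9/18 × 8/17 = 720/5814 = 40/323.
There are C(3,1) = 3 such orderings, each equally likely, so P = 3 × 40/323 = 120/323.

120/323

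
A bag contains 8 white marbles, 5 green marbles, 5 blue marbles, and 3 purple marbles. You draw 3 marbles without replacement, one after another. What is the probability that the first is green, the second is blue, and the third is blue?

5/399

Chain rule:
P = 5/21 × 5/20 × 4/19 = 100/7980 = 5/399.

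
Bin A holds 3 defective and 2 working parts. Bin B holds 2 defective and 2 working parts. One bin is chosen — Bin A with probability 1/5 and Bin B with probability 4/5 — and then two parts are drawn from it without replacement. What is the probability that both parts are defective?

29/150

From Bin A: P(both defective) = (3/5)(2/4) = 3/10.
From Bin B: P(both defective) = (2/4)(1/3) = 1/6.
Total probability = (1/5)(3/10) + (4/5)(1/6) = 29/150.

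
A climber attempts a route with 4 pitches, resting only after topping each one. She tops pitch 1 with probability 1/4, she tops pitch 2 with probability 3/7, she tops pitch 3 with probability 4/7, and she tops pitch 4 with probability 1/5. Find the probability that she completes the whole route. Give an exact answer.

The events are sequential, so multiply the conditional probabilities:
P = 1/4 × 3/7 × 4/7 × 1/5 = 12/980 = 3/245.

3/245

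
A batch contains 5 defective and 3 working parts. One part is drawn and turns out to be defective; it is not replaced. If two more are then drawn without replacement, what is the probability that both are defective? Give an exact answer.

2/7

After the first draw, 4 of the remaining 7 parts are defective.
P = 4/7 × 3/6 = 12/42 = 2/7.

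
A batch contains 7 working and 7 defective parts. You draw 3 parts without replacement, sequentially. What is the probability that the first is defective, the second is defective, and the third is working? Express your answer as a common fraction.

Multiply the probability of each draw given the previous ones:
P = 7/14 × 6/13 × 7/12 = 294/2184 = 7/52.

7/52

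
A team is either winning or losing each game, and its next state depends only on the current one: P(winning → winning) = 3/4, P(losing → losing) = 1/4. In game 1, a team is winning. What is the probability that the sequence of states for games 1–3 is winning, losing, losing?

Game 1 is given. For each transition, use the conditional probability from the current state:
P(losing | winning) = 1/4; P(losing | losing) = 1/4.
P = 1/4 × 1/4 = 1/16.

1/16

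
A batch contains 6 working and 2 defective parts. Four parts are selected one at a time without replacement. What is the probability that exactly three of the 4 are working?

One ordering (working drawn first) has probability 6/8 × 5/7 × 4/6 × 2/5 = 240/1680 = 1/7.
There are C(4,3) = 4 such orderings, each equally likely, so P = 4 × 1/7 = 4/7.

4/7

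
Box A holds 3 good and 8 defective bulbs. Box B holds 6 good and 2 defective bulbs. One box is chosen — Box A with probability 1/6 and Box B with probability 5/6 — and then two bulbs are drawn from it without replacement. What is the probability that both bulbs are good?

From Box A: P(both good) = (3/11)(2/10) = 3/55.
From Box B: P(both good) = (6/8)(5/7) = 15/28.
Total probability = (1/6)(3/55) + (5/6)(15/28) = 1403/3080.

1403/3080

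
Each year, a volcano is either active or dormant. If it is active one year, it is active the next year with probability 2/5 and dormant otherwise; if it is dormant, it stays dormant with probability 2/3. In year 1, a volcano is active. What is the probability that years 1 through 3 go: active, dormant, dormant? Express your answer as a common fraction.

Year 1 is given. For each transition, use the conditional probability from the current state:
P(dormant | active) = 3/5; P(dormant | dormant) = 2/3.
P = 3/5 × 2/3 = 6/15 = 2/5.

2/5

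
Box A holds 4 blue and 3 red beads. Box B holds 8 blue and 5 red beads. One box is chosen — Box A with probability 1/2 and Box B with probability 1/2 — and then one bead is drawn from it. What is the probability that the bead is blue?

From Box A: P(blue) = 4/7.
From Box B: P(blue) = 8/13.
Total probability = (1/2)(4/7) + (1/2)(8/13) = 54/91.

54/91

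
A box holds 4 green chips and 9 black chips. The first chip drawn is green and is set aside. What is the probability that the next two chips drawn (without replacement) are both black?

With the first chip removed, 9 black remain out of 12.
P = 9/12 × 8/11 = 72/132 = 6/11.

6/11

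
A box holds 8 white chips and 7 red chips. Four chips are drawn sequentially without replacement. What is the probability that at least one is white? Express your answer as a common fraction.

P(no white) = 7/15 × 6/14 × 5/13 × 4/12 = 840/32760 = 1/39.
P(at least one) = 1 − 1/39 = 38/39.

38/39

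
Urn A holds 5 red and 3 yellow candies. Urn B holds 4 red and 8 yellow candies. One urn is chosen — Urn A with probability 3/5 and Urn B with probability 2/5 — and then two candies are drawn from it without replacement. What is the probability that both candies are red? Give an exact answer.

From Urn A: P(both red) = (5/8)(4/7) = 5/14.
From Urn B: P(both red) = (4/12)(3/11) = 1/11.
Total probability = (3/5)(5/14) + (2/5)(1/11) = 193/770.

193/770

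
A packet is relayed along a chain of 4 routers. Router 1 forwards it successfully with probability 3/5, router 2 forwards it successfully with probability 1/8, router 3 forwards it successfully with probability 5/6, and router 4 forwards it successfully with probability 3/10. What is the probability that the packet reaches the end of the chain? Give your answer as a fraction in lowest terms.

Multiplying along the chain,
P = 3/5 × 1/8 × 5/6 × 3/10 = 45/2400 = 3/160.

3/160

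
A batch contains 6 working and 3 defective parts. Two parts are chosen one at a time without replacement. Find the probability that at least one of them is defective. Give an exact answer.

P(no defective) = 6/9 × 5/8 = 30/72 = 5/12.
P(at least one) = 1 − 5/12 = 7/12.

7/12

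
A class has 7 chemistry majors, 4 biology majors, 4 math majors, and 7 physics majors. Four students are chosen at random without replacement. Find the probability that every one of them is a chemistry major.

P(every draw is a chemistry major) = 7/22 × 6/21 × 5/20 × 4/19 = 840/175560 = 1/209.

1/209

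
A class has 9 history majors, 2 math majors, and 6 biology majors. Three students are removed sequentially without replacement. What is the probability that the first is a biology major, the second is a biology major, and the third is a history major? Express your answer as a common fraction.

9/136

Each draw changes the counts, so multiply the conditional probabilities along the sequence:
P = 6/17 × 5/16 × 9/15 = 270/4080 = 9/136.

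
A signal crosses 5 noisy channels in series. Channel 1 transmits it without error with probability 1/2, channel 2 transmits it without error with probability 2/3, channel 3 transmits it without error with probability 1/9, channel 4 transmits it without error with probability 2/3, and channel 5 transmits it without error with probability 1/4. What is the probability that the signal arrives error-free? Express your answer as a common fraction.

Multiplying along the chain,
P = 1/2 × 2/3 × 1/9 × 2/3 × 1/4 = 4/648 = 1/162.

1/162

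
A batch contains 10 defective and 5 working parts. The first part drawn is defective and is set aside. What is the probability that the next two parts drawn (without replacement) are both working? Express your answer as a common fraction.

With the first part removed, 5 working remain out of 14.
P = 5/14 × 4/13 = 20/182 = 10/91.

10/91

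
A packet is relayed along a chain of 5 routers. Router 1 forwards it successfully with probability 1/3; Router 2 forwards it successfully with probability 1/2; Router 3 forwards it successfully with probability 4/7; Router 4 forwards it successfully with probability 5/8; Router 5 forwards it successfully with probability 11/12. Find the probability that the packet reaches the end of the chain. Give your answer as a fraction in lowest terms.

55/1008

Multiplying along the chain,
P = 1/3 × 1/2 × 4/7 × 5/8 × 11/12 = 220/4032 = 55/1008.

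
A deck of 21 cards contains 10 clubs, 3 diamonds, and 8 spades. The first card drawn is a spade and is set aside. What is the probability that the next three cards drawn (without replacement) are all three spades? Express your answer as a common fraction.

7/228

After the first draw, 7 of the remaining 20 cards are spades.
P = 7/20 × 6/19 × 5/18 = 210/6840 = 7/228.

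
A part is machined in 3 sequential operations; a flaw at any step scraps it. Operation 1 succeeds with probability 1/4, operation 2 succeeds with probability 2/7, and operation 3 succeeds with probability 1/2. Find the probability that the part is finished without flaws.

Each stage is reached only if all earlier stages succeed, so
P = 1/4 × 2/7 × 1/2 = 2/56 = 1/28.

1/28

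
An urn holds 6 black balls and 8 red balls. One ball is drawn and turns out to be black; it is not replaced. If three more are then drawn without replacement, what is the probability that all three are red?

28/143

After the first draw, 8 of the remaining 13 balls are red.
P = 8/13 × 7/12 × 6/11 = 336/1716 = 28/143.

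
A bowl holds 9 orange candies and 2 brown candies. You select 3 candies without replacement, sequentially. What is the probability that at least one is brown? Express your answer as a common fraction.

P(no brown) = 9/11 × 8/10 × 7/9 = 504/990 = 28/55.
P(at least one) = 1 − 28/55 = 27/55.

27/55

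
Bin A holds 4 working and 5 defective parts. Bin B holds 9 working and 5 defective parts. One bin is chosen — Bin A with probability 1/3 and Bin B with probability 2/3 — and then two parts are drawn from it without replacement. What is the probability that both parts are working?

From Bin A: P(both working) = (4/9)(3/8) = 1/6.
From Bin B: P(both working) = (9/14)(8/13) = 36/91.
Total probability = (1/3)(1/6) + (2/3)(36/91) = 523/1638.

523/1638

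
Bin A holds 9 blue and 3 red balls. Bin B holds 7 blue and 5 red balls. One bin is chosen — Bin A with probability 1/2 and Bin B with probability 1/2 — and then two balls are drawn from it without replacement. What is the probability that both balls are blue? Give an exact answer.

19/44

From Bin A: P(both blue) = (9/12)(8/11) = 6/11.
From Bin B: P(both blue) = (7/12)(6/11) = 7/22.
Total probability = (1/2)(6/11) + (1/2)(7/22) = 19/44.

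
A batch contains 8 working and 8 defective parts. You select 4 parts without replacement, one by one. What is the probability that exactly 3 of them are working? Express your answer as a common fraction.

One ordering (working drawn first) has probability 8/16 × 7/15 × 6/14 × 8/13 = 2688/43680 = 4/65.
There are C(4,3) = 4 such orderings, each equally likely, so P = 4 × 4/65 = 16/65.

16/65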